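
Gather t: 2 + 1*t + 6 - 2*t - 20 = -t - 12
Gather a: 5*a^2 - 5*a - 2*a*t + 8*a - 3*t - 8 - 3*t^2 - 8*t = 5*a^2 + a*(3 - 2*t) - 3*t^2 - 11*t - 8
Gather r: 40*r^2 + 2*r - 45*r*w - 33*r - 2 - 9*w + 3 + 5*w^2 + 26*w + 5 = 40*r^2 + r*(-45*w - 31) + 5*w^2 + 17*w + 6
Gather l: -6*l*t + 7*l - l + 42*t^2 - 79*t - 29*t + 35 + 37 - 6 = l*(6 - 6*t) + 42*t^2 - 108*t + 66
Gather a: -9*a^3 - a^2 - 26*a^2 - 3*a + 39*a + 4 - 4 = -9*a^3 - 27*a^2 + 36*a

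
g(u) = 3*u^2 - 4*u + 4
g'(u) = 6*u - 4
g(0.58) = 2.69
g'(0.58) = -0.52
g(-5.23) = 106.98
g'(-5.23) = -35.38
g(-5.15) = 104.17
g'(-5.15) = -34.90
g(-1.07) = 11.71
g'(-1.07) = -10.42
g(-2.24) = 28.01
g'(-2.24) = -17.44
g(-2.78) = 38.31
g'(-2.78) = -20.68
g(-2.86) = 39.98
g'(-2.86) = -21.16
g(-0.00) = 4.00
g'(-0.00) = -4.00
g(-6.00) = 136.00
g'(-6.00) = -40.00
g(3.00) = 19.00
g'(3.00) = 14.00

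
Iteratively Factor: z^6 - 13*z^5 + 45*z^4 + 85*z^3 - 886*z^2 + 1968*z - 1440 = (z - 5)*(z^5 - 8*z^4 + 5*z^3 + 110*z^2 - 336*z + 288) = (z - 5)*(z - 4)*(z^4 - 4*z^3 - 11*z^2 + 66*z - 72) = (z - 5)*(z - 4)*(z - 2)*(z^3 - 2*z^2 - 15*z + 36) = (z - 5)*(z - 4)*(z - 3)*(z - 2)*(z^2 + z - 12) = (z - 5)*(z - 4)*(z - 3)*(z - 2)*(z + 4)*(z - 3)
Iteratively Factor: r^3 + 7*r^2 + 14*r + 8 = (r + 2)*(r^2 + 5*r + 4) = (r + 2)*(r + 4)*(r + 1)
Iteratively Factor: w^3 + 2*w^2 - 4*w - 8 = (w + 2)*(w^2 - 4) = (w - 2)*(w + 2)*(w + 2)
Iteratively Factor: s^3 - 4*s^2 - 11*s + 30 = (s - 5)*(s^2 + s - 6) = (s - 5)*(s - 2)*(s + 3)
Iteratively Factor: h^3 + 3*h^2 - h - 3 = (h + 3)*(h^2 - 1) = (h - 1)*(h + 3)*(h + 1)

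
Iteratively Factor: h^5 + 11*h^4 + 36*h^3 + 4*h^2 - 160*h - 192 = (h + 4)*(h^4 + 7*h^3 + 8*h^2 - 28*h - 48) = (h + 2)*(h + 4)*(h^3 + 5*h^2 - 2*h - 24) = (h - 2)*(h + 2)*(h + 4)*(h^2 + 7*h + 12) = (h - 2)*(h + 2)*(h + 4)^2*(h + 3)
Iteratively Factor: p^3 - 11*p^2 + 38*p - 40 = (p - 4)*(p^2 - 7*p + 10) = (p - 5)*(p - 4)*(p - 2)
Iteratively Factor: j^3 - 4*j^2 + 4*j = (j - 2)*(j^2 - 2*j) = j*(j - 2)*(j - 2)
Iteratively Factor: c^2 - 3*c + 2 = (c - 2)*(c - 1)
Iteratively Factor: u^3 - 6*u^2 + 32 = (u + 2)*(u^2 - 8*u + 16) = (u - 4)*(u + 2)*(u - 4)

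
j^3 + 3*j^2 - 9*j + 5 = (j - 1)^2*(j + 5)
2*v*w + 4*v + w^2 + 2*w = (2*v + w)*(w + 2)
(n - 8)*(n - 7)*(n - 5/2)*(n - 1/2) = n^4 - 18*n^3 + 409*n^2/4 - 747*n/4 + 70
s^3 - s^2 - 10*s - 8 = (s - 4)*(s + 1)*(s + 2)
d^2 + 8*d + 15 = (d + 3)*(d + 5)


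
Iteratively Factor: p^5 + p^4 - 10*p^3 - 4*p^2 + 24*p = (p - 2)*(p^4 + 3*p^3 - 4*p^2 - 12*p) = (p - 2)*(p + 3)*(p^3 - 4*p) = (p - 2)*(p + 2)*(p + 3)*(p^2 - 2*p) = p*(p - 2)*(p + 2)*(p + 3)*(p - 2)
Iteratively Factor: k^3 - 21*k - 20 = (k + 1)*(k^2 - k - 20) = (k + 1)*(k + 4)*(k - 5)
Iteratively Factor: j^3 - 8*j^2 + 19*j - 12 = (j - 1)*(j^2 - 7*j + 12) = (j - 4)*(j - 1)*(j - 3)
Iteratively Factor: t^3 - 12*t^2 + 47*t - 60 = (t - 5)*(t^2 - 7*t + 12) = (t - 5)*(t - 3)*(t - 4)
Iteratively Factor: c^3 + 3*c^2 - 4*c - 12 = (c + 2)*(c^2 + c - 6) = (c - 2)*(c + 2)*(c + 3)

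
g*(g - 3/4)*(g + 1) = g^3 + g^2/4 - 3*g/4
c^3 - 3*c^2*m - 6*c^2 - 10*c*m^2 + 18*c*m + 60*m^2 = (c - 6)*(c - 5*m)*(c + 2*m)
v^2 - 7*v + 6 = (v - 6)*(v - 1)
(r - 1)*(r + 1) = r^2 - 1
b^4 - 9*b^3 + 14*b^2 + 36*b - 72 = (b - 6)*(b - 3)*(b - 2)*(b + 2)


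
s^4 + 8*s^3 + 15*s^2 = s^2*(s + 3)*(s + 5)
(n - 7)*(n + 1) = n^2 - 6*n - 7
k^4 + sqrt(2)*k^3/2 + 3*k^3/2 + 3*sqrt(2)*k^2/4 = k^2*(k + 3/2)*(k + sqrt(2)/2)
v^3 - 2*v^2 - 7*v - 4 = (v - 4)*(v + 1)^2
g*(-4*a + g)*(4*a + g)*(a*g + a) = -16*a^3*g^2 - 16*a^3*g + a*g^4 + a*g^3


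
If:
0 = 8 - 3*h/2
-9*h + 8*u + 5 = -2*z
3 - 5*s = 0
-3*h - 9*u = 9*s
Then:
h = 16/3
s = 3/5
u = -107/45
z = 2791/90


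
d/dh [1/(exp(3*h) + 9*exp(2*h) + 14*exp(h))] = (-3*exp(2*h) - 18*exp(h) - 14)*exp(-h)/(exp(2*h) + 9*exp(h) + 14)^2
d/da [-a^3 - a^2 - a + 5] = -3*a^2 - 2*a - 1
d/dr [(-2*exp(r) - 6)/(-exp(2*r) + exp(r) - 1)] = 2*(-(exp(r) + 3)*(2*exp(r) - 1) + exp(2*r) - exp(r) + 1)*exp(r)/(exp(2*r) - exp(r) + 1)^2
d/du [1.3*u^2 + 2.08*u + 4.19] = 2.6*u + 2.08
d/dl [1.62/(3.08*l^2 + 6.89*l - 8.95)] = (-9.9792*l - 11.1618)/(3.08*l^2 + 6.89*l - 8.95)^2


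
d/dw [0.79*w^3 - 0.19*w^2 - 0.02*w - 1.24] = 2.37*w^2 - 0.38*w - 0.02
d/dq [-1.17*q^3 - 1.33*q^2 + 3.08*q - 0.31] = -3.51*q^2 - 2.66*q + 3.08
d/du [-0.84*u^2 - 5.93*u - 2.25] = -1.68*u - 5.93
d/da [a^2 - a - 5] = 2*a - 1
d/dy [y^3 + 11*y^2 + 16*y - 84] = 3*y^2 + 22*y + 16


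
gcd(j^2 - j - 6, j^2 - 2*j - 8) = j + 2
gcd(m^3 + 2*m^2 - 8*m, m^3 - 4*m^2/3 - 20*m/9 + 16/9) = m - 2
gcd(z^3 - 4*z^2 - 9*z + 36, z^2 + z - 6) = z + 3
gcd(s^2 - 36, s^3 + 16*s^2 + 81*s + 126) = s + 6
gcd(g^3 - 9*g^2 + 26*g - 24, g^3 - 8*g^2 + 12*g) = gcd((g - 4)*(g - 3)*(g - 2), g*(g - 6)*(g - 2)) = g - 2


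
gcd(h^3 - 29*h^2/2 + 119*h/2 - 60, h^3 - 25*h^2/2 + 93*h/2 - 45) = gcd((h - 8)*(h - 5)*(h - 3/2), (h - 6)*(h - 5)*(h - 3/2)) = h^2 - 13*h/2 + 15/2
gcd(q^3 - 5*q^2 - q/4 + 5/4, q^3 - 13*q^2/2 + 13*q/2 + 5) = q^2 - 9*q/2 - 5/2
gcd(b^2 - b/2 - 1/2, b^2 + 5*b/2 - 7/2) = b - 1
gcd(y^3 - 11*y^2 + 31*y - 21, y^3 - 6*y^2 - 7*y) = y - 7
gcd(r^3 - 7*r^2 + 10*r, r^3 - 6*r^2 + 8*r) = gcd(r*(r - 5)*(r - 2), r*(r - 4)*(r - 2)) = r^2 - 2*r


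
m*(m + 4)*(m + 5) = m^3 + 9*m^2 + 20*m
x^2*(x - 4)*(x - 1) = x^4 - 5*x^3 + 4*x^2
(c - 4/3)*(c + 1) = c^2 - c/3 - 4/3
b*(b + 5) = b^2 + 5*b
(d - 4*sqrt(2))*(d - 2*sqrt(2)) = d^2 - 6*sqrt(2)*d + 16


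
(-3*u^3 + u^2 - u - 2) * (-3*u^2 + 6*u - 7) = 9*u^5 - 21*u^4 + 30*u^3 - 7*u^2 - 5*u + 14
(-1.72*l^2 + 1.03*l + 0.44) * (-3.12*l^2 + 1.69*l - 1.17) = 5.3664*l^4 - 6.1204*l^3 + 2.3803*l^2 - 0.4615*l - 0.5148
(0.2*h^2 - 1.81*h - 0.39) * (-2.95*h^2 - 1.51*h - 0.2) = -0.59*h^4 + 5.0375*h^3 + 3.8436*h^2 + 0.9509*h + 0.078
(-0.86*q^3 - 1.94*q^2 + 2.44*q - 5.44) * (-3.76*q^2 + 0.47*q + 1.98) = 3.2336*q^5 + 6.8902*q^4 - 11.789*q^3 + 17.76*q^2 + 2.2744*q - 10.7712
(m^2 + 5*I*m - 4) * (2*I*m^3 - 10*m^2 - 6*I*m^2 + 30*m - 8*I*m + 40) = 2*I*m^5 - 20*m^4 - 6*I*m^4 + 60*m^3 - 66*I*m^3 + 120*m^2 + 174*I*m^2 - 120*m + 232*I*m - 160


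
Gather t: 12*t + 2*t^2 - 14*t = 2*t^2 - 2*t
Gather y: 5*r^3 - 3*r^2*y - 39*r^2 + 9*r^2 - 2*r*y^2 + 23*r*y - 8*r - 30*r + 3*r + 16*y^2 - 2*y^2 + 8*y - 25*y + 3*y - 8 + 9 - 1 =5*r^3 - 30*r^2 - 35*r + y^2*(14 - 2*r) + y*(-3*r^2 + 23*r - 14)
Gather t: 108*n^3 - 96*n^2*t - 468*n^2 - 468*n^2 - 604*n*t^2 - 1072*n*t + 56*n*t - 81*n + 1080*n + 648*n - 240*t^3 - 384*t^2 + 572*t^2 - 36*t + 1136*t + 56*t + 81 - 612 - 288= 108*n^3 - 936*n^2 + 1647*n - 240*t^3 + t^2*(188 - 604*n) + t*(-96*n^2 - 1016*n + 1156) - 819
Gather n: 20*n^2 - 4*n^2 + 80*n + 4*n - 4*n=16*n^2 + 80*n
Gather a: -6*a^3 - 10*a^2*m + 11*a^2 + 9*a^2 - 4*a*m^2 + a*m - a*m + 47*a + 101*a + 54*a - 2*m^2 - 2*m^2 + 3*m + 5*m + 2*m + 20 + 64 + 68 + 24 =-6*a^3 + a^2*(20 - 10*m) + a*(202 - 4*m^2) - 4*m^2 + 10*m + 176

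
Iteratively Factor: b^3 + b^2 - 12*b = (b)*(b^2 + b - 12) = b*(b + 4)*(b - 3)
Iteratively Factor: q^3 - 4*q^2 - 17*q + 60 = (q + 4)*(q^2 - 8*q + 15) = (q - 3)*(q + 4)*(q - 5)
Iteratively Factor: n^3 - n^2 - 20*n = (n + 4)*(n^2 - 5*n) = (n - 5)*(n + 4)*(n)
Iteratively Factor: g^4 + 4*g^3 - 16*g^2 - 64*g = (g + 4)*(g^3 - 16*g) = (g - 4)*(g + 4)*(g^2 + 4*g) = (g - 4)*(g + 4)^2*(g)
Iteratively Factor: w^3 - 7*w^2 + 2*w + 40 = (w - 4)*(w^2 - 3*w - 10) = (w - 4)*(w + 2)*(w - 5)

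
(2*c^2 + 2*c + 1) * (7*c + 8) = 14*c^3 + 30*c^2 + 23*c + 8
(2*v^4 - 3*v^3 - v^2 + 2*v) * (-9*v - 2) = -18*v^5 + 23*v^4 + 15*v^3 - 16*v^2 - 4*v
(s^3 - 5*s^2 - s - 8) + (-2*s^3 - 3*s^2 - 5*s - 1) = -s^3 - 8*s^2 - 6*s - 9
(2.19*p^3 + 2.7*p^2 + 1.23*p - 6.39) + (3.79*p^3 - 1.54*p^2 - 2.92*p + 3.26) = 5.98*p^3 + 1.16*p^2 - 1.69*p - 3.13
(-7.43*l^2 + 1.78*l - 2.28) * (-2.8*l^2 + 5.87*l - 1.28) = 20.804*l^4 - 48.5981*l^3 + 26.343*l^2 - 15.662*l + 2.9184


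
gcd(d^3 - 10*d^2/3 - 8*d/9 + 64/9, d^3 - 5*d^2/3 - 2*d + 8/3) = d^2 - 2*d/3 - 8/3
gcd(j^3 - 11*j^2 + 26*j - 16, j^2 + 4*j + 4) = 1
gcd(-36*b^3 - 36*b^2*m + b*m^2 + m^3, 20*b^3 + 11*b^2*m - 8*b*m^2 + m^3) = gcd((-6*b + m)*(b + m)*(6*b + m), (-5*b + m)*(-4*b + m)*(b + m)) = b + m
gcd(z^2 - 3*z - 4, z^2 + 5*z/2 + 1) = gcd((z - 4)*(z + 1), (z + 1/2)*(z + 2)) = 1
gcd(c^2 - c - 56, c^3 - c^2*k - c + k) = 1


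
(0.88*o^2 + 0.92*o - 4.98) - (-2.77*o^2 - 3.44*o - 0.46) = 3.65*o^2 + 4.36*o - 4.52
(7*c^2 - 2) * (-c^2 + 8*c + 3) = -7*c^4 + 56*c^3 + 23*c^2 - 16*c - 6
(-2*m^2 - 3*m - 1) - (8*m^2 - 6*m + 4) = -10*m^2 + 3*m - 5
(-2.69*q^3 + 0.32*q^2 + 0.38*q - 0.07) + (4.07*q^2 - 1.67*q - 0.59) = -2.69*q^3 + 4.39*q^2 - 1.29*q - 0.66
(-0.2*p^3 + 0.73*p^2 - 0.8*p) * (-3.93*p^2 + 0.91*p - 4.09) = 0.786*p^5 - 3.0509*p^4 + 4.6263*p^3 - 3.7137*p^2 + 3.272*p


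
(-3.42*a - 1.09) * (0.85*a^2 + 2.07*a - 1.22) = -2.907*a^3 - 8.0059*a^2 + 1.9161*a + 1.3298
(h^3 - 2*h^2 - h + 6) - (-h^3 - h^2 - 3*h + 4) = 2*h^3 - h^2 + 2*h + 2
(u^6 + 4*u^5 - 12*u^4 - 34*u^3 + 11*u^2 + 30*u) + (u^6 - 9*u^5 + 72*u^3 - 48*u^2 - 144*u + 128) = 2*u^6 - 5*u^5 - 12*u^4 + 38*u^3 - 37*u^2 - 114*u + 128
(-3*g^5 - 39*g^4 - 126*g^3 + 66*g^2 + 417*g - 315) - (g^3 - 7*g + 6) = -3*g^5 - 39*g^4 - 127*g^3 + 66*g^2 + 424*g - 321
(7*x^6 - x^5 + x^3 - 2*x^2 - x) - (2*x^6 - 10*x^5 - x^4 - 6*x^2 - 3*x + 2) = 5*x^6 + 9*x^5 + x^4 + x^3 + 4*x^2 + 2*x - 2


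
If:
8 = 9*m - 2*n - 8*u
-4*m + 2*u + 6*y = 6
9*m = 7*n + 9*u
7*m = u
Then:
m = -56/221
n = 432/221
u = -392/221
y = 943/663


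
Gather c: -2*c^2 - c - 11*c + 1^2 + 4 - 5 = -2*c^2 - 12*c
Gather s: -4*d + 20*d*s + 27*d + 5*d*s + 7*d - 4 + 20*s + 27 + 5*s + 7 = 30*d + s*(25*d + 25) + 30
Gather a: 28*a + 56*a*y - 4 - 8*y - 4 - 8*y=a*(56*y + 28) - 16*y - 8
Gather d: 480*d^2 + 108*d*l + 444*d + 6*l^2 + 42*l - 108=480*d^2 + d*(108*l + 444) + 6*l^2 + 42*l - 108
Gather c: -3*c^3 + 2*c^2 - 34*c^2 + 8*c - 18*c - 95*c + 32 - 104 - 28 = -3*c^3 - 32*c^2 - 105*c - 100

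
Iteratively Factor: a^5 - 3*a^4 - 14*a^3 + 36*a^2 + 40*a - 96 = (a + 3)*(a^4 - 6*a^3 + 4*a^2 + 24*a - 32) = (a - 2)*(a + 3)*(a^3 - 4*a^2 - 4*a + 16) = (a - 2)^2*(a + 3)*(a^2 - 2*a - 8) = (a - 4)*(a - 2)^2*(a + 3)*(a + 2)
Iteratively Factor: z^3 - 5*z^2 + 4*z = (z)*(z^2 - 5*z + 4) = z*(z - 1)*(z - 4)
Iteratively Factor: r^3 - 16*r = (r - 4)*(r^2 + 4*r) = r*(r - 4)*(r + 4)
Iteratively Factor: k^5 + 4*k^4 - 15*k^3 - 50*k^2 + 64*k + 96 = (k - 2)*(k^4 + 6*k^3 - 3*k^2 - 56*k - 48) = (k - 3)*(k - 2)*(k^3 + 9*k^2 + 24*k + 16) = (k - 3)*(k - 2)*(k + 4)*(k^2 + 5*k + 4) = (k - 3)*(k - 2)*(k + 4)^2*(k + 1)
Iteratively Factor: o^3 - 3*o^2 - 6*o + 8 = (o - 4)*(o^2 + o - 2) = (o - 4)*(o + 2)*(o - 1)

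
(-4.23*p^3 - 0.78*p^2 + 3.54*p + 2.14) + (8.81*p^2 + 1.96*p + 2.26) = -4.23*p^3 + 8.03*p^2 + 5.5*p + 4.4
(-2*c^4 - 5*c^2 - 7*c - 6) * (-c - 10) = 2*c^5 + 20*c^4 + 5*c^3 + 57*c^2 + 76*c + 60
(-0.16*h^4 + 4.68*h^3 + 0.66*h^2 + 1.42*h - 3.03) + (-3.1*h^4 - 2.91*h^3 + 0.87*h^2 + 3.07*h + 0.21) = -3.26*h^4 + 1.77*h^3 + 1.53*h^2 + 4.49*h - 2.82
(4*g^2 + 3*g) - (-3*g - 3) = 4*g^2 + 6*g + 3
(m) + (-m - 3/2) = -3/2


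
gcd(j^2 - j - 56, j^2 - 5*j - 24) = j - 8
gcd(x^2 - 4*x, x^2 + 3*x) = x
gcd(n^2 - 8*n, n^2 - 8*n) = n^2 - 8*n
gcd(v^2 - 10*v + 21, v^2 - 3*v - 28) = v - 7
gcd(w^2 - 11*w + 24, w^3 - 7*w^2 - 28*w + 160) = w - 8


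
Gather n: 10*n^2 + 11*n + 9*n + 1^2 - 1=10*n^2 + 20*n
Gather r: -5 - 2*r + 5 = -2*r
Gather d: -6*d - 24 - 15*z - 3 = -6*d - 15*z - 27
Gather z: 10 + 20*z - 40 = 20*z - 30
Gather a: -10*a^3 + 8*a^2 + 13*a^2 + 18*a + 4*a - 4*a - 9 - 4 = -10*a^3 + 21*a^2 + 18*a - 13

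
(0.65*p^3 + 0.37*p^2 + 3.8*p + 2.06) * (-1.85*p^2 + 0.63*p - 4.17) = -1.2025*p^5 - 0.275*p^4 - 9.5074*p^3 - 2.9599*p^2 - 14.5482*p - 8.5902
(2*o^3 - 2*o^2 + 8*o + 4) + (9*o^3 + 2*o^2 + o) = 11*o^3 + 9*o + 4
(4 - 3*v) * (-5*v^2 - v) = 15*v^3 - 17*v^2 - 4*v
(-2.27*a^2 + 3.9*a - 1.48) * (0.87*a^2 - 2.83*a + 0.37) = -1.9749*a^4 + 9.8171*a^3 - 13.1645*a^2 + 5.6314*a - 0.5476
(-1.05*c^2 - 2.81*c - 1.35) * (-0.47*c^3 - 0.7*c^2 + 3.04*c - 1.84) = 0.4935*c^5 + 2.0557*c^4 - 0.5905*c^3 - 5.6654*c^2 + 1.0664*c + 2.484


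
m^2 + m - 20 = (m - 4)*(m + 5)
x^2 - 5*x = x*(x - 5)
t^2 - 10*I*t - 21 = (t - 7*I)*(t - 3*I)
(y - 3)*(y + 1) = y^2 - 2*y - 3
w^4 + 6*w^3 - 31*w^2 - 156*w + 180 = (w - 5)*(w - 1)*(w + 6)^2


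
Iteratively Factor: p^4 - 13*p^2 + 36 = (p + 2)*(p^3 - 2*p^2 - 9*p + 18) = (p - 3)*(p + 2)*(p^2 + p - 6) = (p - 3)*(p + 2)*(p + 3)*(p - 2)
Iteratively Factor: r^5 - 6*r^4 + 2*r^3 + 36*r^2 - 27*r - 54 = (r + 2)*(r^4 - 8*r^3 + 18*r^2 - 27) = (r - 3)*(r + 2)*(r^3 - 5*r^2 + 3*r + 9) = (r - 3)*(r + 1)*(r + 2)*(r^2 - 6*r + 9) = (r - 3)^2*(r + 1)*(r + 2)*(r - 3)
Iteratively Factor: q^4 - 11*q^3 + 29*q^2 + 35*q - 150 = (q - 5)*(q^3 - 6*q^2 - q + 30) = (q - 5)*(q - 3)*(q^2 - 3*q - 10) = (q - 5)*(q - 3)*(q + 2)*(q - 5)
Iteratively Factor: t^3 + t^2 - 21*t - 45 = (t + 3)*(t^2 - 2*t - 15) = (t + 3)^2*(t - 5)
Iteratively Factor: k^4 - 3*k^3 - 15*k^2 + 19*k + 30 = (k + 3)*(k^3 - 6*k^2 + 3*k + 10) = (k - 5)*(k + 3)*(k^2 - k - 2) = (k - 5)*(k + 1)*(k + 3)*(k - 2)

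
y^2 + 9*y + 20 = (y + 4)*(y + 5)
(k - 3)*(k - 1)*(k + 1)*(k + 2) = k^4 - k^3 - 7*k^2 + k + 6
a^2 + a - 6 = (a - 2)*(a + 3)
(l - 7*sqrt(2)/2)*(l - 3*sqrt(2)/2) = l^2 - 5*sqrt(2)*l + 21/2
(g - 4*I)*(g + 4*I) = g^2 + 16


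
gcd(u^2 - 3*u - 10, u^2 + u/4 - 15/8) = 1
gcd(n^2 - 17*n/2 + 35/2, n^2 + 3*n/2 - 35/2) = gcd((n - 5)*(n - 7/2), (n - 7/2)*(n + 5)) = n - 7/2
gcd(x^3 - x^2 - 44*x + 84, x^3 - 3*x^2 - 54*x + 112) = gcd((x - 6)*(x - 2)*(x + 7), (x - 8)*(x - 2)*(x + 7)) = x^2 + 5*x - 14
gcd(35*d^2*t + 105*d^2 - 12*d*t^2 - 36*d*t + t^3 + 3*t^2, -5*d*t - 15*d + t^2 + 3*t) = -5*d*t - 15*d + t^2 + 3*t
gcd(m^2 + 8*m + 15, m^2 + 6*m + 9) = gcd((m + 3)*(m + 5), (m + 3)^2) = m + 3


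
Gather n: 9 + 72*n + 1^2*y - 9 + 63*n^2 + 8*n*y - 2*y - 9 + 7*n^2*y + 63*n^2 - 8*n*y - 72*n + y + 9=n^2*(7*y + 126)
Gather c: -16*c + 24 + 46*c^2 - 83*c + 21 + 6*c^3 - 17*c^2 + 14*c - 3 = 6*c^3 + 29*c^2 - 85*c + 42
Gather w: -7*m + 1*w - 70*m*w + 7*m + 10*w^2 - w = -70*m*w + 10*w^2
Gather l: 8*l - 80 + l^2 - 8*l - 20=l^2 - 100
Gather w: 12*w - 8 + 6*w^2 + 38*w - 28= 6*w^2 + 50*w - 36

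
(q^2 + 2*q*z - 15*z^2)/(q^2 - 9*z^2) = (q + 5*z)/(q + 3*z)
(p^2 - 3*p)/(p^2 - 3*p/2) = 2*(p - 3)/(2*p - 3)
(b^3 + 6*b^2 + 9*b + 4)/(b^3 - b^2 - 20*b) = (b^2 + 2*b + 1)/(b*(b - 5))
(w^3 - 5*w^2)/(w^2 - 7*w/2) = 2*w*(w - 5)/(2*w - 7)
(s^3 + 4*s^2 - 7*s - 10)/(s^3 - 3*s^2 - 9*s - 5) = (s^2 + 3*s - 10)/(s^2 - 4*s - 5)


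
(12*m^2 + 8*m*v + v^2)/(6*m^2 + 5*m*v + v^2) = (6*m + v)/(3*m + v)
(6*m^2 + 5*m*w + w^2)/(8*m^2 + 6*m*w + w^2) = (3*m + w)/(4*m + w)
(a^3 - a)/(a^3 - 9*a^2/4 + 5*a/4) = 4*(a + 1)/(4*a - 5)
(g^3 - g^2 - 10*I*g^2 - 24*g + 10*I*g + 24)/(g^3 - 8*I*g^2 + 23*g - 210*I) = (g^2 - g*(1 + 4*I) + 4*I)/(g^2 - 2*I*g + 35)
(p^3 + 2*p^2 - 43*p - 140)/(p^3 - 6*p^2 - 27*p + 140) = (p + 4)/(p - 4)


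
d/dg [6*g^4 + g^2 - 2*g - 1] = 24*g^3 + 2*g - 2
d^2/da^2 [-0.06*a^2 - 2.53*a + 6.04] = -0.120000000000000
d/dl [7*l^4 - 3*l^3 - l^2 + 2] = l*(28*l^2 - 9*l - 2)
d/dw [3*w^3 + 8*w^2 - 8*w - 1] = 9*w^2 + 16*w - 8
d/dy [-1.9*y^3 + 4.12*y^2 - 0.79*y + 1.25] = -5.7*y^2 + 8.24*y - 0.79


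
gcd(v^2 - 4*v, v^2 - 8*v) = v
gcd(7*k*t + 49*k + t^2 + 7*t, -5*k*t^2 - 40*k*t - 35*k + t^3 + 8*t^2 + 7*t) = t + 7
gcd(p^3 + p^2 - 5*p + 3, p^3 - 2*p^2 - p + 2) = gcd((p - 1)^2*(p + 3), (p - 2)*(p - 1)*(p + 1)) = p - 1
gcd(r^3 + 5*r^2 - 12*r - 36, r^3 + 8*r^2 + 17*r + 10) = r + 2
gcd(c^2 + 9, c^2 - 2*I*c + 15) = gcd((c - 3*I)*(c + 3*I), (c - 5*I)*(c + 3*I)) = c + 3*I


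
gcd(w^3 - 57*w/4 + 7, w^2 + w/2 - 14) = w^2 + w/2 - 14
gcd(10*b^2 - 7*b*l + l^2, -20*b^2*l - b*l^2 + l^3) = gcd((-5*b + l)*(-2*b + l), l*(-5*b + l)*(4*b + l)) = 5*b - l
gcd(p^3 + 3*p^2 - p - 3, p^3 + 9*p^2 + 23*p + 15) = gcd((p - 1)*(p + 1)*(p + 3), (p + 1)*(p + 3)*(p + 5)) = p^2 + 4*p + 3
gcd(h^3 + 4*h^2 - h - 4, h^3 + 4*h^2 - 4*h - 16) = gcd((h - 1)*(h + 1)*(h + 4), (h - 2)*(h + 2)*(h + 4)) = h + 4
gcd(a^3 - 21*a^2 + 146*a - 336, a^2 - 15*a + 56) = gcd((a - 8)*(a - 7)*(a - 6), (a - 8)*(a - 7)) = a^2 - 15*a + 56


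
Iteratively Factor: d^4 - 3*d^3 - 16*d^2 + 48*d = (d - 4)*(d^3 + d^2 - 12*d) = (d - 4)*(d + 4)*(d^2 - 3*d) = d*(d - 4)*(d + 4)*(d - 3)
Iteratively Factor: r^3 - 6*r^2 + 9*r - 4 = (r - 1)*(r^2 - 5*r + 4) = (r - 4)*(r - 1)*(r - 1)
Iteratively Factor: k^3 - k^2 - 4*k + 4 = (k - 2)*(k^2 + k - 2) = (k - 2)*(k - 1)*(k + 2)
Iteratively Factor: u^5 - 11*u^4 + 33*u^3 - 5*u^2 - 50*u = (u - 5)*(u^4 - 6*u^3 + 3*u^2 + 10*u) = u*(u - 5)*(u^3 - 6*u^2 + 3*u + 10) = u*(u - 5)*(u - 2)*(u^2 - 4*u - 5) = u*(u - 5)^2*(u - 2)*(u + 1)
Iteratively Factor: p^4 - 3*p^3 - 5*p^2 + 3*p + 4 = (p + 1)*(p^3 - 4*p^2 - p + 4) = (p + 1)^2*(p^2 - 5*p + 4) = (p - 4)*(p + 1)^2*(p - 1)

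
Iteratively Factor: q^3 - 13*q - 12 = (q + 3)*(q^2 - 3*q - 4) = (q - 4)*(q + 3)*(q + 1)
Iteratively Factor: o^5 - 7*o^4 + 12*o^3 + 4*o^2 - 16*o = (o - 2)*(o^4 - 5*o^3 + 2*o^2 + 8*o) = (o - 4)*(o - 2)*(o^3 - o^2 - 2*o) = o*(o - 4)*(o - 2)*(o^2 - o - 2) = o*(o - 4)*(o - 2)^2*(o + 1)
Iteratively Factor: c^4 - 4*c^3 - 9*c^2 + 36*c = (c)*(c^3 - 4*c^2 - 9*c + 36) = c*(c + 3)*(c^2 - 7*c + 12) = c*(c - 3)*(c + 3)*(c - 4)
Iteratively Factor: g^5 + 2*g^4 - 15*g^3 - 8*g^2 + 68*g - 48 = (g - 2)*(g^4 + 4*g^3 - 7*g^2 - 22*g + 24) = (g - 2)*(g + 4)*(g^3 - 7*g + 6) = (g - 2)*(g + 3)*(g + 4)*(g^2 - 3*g + 2) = (g - 2)^2*(g + 3)*(g + 4)*(g - 1)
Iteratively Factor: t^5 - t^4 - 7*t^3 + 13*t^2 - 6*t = (t + 3)*(t^4 - 4*t^3 + 5*t^2 - 2*t) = (t - 1)*(t + 3)*(t^3 - 3*t^2 + 2*t) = (t - 2)*(t - 1)*(t + 3)*(t^2 - t) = t*(t - 2)*(t - 1)*(t + 3)*(t - 1)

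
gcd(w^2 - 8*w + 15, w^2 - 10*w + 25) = w - 5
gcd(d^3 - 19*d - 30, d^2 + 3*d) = d + 3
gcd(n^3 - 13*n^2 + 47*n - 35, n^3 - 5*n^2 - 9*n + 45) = n - 5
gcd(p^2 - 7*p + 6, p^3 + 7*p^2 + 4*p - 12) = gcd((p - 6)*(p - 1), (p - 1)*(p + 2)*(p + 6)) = p - 1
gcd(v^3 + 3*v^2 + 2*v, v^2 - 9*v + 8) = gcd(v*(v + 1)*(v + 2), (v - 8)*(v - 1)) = 1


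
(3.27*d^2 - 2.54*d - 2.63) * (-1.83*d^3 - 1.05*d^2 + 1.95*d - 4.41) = -5.9841*d^5 + 1.2147*d^4 + 13.8564*d^3 - 16.6122*d^2 + 6.0729*d + 11.5983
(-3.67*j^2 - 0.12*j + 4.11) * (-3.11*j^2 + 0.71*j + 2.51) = 11.4137*j^4 - 2.2325*j^3 - 22.079*j^2 + 2.6169*j + 10.3161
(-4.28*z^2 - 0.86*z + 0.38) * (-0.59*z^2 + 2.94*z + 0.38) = 2.5252*z^4 - 12.0758*z^3 - 4.379*z^2 + 0.7904*z + 0.1444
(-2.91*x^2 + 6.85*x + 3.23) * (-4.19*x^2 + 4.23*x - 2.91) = 12.1929*x^4 - 41.0108*x^3 + 23.9099*x^2 - 6.2706*x - 9.3993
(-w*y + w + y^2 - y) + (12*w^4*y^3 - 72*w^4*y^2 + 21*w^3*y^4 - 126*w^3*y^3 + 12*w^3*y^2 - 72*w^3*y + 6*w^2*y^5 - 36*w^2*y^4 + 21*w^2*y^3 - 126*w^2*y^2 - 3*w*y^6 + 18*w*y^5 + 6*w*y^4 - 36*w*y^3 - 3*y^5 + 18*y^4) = 12*w^4*y^3 - 72*w^4*y^2 + 21*w^3*y^4 - 126*w^3*y^3 + 12*w^3*y^2 - 72*w^3*y + 6*w^2*y^5 - 36*w^2*y^4 + 21*w^2*y^3 - 126*w^2*y^2 - 3*w*y^6 + 18*w*y^5 + 6*w*y^4 - 36*w*y^3 - w*y + w - 3*y^5 + 18*y^4 + y^2 - y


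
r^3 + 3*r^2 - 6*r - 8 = (r - 2)*(r + 1)*(r + 4)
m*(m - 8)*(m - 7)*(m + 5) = m^4 - 10*m^3 - 19*m^2 + 280*m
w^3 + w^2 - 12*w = w*(w - 3)*(w + 4)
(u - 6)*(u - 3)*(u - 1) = u^3 - 10*u^2 + 27*u - 18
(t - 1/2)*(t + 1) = t^2 + t/2 - 1/2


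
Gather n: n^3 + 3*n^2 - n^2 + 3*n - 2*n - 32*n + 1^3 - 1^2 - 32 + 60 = n^3 + 2*n^2 - 31*n + 28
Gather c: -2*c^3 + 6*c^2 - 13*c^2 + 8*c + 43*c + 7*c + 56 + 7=-2*c^3 - 7*c^2 + 58*c + 63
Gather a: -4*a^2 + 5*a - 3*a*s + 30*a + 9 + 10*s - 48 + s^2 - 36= -4*a^2 + a*(35 - 3*s) + s^2 + 10*s - 75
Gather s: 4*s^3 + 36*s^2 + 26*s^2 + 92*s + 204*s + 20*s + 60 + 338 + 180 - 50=4*s^3 + 62*s^2 + 316*s + 528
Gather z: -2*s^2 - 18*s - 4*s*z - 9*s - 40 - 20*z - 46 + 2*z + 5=-2*s^2 - 27*s + z*(-4*s - 18) - 81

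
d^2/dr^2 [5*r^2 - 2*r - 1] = 10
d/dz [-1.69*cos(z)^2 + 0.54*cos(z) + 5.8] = (3.38*cos(z) - 0.54)*sin(z)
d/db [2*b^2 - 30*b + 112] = 4*b - 30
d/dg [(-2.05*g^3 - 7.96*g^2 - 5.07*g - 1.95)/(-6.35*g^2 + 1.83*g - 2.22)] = (13.0175*g^4 - 7.503*g^3 - 33.1083*g^2 + 10.5774*g + 14.8239)/(40.3225*g^4 - 23.241*g^3 + 31.5429*g^2 - 8.1252*g + 4.9284)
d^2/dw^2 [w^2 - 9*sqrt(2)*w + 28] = 2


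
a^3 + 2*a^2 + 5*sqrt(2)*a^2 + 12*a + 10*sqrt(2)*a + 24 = (a + 2)*(a + 2*sqrt(2))*(a + 3*sqrt(2))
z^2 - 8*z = z*(z - 8)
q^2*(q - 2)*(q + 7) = q^4 + 5*q^3 - 14*q^2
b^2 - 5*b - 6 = (b - 6)*(b + 1)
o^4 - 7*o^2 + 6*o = o*(o - 2)*(o - 1)*(o + 3)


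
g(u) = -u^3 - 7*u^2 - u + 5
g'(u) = -3*u^2 - 14*u - 1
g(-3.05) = -28.69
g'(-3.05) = 13.79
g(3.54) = -130.62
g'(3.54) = -88.15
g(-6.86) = 5.27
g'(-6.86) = -46.14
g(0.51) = 2.54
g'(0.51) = -8.92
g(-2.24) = -16.64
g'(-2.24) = 15.31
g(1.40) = -12.86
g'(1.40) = -26.48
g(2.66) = -66.01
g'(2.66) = -59.47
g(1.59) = -18.31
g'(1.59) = -30.84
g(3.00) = -88.00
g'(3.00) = -70.00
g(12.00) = -2743.00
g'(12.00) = -601.00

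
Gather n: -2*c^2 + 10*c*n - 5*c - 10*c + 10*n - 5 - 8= -2*c^2 - 15*c + n*(10*c + 10) - 13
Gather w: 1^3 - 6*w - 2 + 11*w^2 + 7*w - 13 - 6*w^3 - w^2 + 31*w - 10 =-6*w^3 + 10*w^2 + 32*w - 24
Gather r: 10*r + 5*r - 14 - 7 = 15*r - 21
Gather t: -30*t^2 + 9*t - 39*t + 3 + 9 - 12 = -30*t^2 - 30*t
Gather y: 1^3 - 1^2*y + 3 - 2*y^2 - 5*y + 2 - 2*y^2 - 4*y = -4*y^2 - 10*y + 6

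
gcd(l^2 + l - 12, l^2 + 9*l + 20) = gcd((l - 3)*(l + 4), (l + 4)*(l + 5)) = l + 4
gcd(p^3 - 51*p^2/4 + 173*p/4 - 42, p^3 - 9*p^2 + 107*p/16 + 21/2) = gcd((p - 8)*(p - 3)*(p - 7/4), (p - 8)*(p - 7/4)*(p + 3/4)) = p^2 - 39*p/4 + 14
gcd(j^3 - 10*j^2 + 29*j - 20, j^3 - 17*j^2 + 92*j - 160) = j^2 - 9*j + 20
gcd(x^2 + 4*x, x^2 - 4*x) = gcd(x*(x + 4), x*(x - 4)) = x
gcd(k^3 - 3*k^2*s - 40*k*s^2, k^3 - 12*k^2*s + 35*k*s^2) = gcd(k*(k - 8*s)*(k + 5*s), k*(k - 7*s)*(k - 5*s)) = k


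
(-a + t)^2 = a^2 - 2*a*t + t^2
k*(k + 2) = k^2 + 2*k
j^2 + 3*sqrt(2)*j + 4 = (j + sqrt(2))*(j + 2*sqrt(2))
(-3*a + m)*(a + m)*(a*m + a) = -3*a^3*m - 3*a^3 - 2*a^2*m^2 - 2*a^2*m + a*m^3 + a*m^2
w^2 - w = w*(w - 1)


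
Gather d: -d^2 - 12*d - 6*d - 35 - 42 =-d^2 - 18*d - 77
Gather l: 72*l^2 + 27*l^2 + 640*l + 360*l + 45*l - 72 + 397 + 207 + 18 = 99*l^2 + 1045*l + 550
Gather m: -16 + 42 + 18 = 44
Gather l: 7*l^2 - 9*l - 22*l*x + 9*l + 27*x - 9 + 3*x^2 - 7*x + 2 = 7*l^2 - 22*l*x + 3*x^2 + 20*x - 7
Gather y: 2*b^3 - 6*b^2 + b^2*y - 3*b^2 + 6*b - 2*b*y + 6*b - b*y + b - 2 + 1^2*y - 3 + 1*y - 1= 2*b^3 - 9*b^2 + 13*b + y*(b^2 - 3*b + 2) - 6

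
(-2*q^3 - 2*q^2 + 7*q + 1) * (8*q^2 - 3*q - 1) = -16*q^5 - 10*q^4 + 64*q^3 - 11*q^2 - 10*q - 1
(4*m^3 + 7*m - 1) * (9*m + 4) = 36*m^4 + 16*m^3 + 63*m^2 + 19*m - 4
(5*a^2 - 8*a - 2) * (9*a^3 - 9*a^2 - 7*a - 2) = 45*a^5 - 117*a^4 + 19*a^3 + 64*a^2 + 30*a + 4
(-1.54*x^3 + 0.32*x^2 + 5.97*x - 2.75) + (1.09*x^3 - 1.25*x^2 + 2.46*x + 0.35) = -0.45*x^3 - 0.93*x^2 + 8.43*x - 2.4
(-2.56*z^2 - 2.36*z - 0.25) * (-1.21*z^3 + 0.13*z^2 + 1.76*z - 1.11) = 3.0976*z^5 + 2.5228*z^4 - 4.5099*z^3 - 1.3445*z^2 + 2.1796*z + 0.2775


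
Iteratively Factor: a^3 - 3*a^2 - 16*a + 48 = (a + 4)*(a^2 - 7*a + 12) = (a - 4)*(a + 4)*(a - 3)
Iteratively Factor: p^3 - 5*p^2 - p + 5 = (p - 5)*(p^2 - 1) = (p - 5)*(p + 1)*(p - 1)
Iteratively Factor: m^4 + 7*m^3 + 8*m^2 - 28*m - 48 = (m + 4)*(m^3 + 3*m^2 - 4*m - 12) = (m + 3)*(m + 4)*(m^2 - 4) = (m + 2)*(m + 3)*(m + 4)*(m - 2)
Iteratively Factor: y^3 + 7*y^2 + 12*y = (y + 3)*(y^2 + 4*y) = (y + 3)*(y + 4)*(y)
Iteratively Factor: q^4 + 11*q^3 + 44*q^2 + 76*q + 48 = (q + 3)*(q^3 + 8*q^2 + 20*q + 16) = (q + 3)*(q + 4)*(q^2 + 4*q + 4) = (q + 2)*(q + 3)*(q + 4)*(q + 2)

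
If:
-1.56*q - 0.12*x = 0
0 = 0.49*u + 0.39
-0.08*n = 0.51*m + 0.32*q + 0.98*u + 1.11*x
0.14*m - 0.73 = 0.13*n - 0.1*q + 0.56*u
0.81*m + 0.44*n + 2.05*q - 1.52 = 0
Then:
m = 1.91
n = -0.12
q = 0.01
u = -0.80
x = -0.17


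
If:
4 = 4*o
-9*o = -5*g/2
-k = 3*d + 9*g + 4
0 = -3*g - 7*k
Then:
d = -244/21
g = 18/5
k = -54/35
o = 1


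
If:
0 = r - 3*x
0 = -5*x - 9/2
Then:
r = -27/10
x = -9/10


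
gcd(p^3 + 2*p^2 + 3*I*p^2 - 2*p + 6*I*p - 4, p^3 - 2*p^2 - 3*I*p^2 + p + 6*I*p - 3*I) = 1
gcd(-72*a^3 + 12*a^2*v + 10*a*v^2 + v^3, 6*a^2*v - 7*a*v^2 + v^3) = 1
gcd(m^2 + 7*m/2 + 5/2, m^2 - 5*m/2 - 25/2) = m + 5/2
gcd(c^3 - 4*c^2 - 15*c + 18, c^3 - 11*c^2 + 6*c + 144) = c^2 - 3*c - 18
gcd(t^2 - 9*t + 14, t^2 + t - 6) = t - 2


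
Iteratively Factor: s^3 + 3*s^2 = (s + 3)*(s^2) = s*(s + 3)*(s)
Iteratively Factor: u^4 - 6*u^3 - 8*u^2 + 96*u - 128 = (u - 4)*(u^3 - 2*u^2 - 16*u + 32) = (u - 4)*(u - 2)*(u^2 - 16) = (u - 4)*(u - 2)*(u + 4)*(u - 4)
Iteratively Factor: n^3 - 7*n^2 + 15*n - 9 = (n - 3)*(n^2 - 4*n + 3) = (n - 3)*(n - 1)*(n - 3)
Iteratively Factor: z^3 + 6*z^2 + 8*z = (z + 2)*(z^2 + 4*z) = (z + 2)*(z + 4)*(z)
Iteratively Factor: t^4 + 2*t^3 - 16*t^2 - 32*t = (t)*(t^3 + 2*t^2 - 16*t - 32) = t*(t - 4)*(t^2 + 6*t + 8) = t*(t - 4)*(t + 2)*(t + 4)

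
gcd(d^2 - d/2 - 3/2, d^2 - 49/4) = 1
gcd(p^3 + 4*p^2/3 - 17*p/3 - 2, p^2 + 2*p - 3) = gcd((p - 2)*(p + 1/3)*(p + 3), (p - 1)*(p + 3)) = p + 3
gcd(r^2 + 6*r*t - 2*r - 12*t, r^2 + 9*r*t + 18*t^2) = r + 6*t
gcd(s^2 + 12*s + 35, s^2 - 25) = s + 5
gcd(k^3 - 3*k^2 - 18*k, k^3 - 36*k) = k^2 - 6*k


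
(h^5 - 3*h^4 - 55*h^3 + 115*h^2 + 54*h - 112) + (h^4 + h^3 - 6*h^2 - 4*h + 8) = h^5 - 2*h^4 - 54*h^3 + 109*h^2 + 50*h - 104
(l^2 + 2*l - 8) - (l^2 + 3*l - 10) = 2 - l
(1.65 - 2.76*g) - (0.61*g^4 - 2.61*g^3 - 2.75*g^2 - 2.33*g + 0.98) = -0.61*g^4 + 2.61*g^3 + 2.75*g^2 - 0.43*g + 0.67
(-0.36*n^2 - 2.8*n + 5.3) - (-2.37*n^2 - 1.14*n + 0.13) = 2.01*n^2 - 1.66*n + 5.17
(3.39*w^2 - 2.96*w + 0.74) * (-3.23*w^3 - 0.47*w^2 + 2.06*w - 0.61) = -10.9497*w^5 + 7.9675*w^4 + 5.9844*w^3 - 8.5133*w^2 + 3.33*w - 0.4514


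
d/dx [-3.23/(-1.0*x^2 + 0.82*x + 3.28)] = (2.6486 - 6.46*x)/(-1.0*x^2 + 0.82*x + 3.28)^2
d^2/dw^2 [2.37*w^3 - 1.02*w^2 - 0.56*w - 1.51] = 14.22*w - 2.04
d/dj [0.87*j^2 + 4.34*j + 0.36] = 1.74*j + 4.34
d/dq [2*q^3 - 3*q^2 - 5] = 6*q*(q - 1)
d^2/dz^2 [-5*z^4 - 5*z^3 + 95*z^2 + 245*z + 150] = -60*z^2 - 30*z + 190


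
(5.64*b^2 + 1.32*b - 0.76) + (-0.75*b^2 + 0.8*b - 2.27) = 4.89*b^2 + 2.12*b - 3.03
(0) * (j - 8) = 0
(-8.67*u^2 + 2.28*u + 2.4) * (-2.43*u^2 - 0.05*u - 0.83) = 21.0681*u^4 - 5.1069*u^3 + 1.2501*u^2 - 2.0124*u - 1.992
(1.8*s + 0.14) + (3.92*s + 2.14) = 5.72*s + 2.28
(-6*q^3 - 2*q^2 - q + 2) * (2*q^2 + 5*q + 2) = -12*q^5 - 34*q^4 - 24*q^3 - 5*q^2 + 8*q + 4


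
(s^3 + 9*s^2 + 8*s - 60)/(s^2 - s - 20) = (-s^3 - 9*s^2 - 8*s + 60)/(-s^2 + s + 20)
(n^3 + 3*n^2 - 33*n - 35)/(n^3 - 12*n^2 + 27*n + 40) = (n + 7)/(n - 8)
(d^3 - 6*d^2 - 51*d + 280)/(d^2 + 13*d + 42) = (d^2 - 13*d + 40)/(d + 6)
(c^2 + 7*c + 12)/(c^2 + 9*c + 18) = (c + 4)/(c + 6)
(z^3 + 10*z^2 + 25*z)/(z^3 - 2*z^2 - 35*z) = (z + 5)/(z - 7)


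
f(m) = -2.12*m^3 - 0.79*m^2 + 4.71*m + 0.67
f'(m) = -6.36*m^2 - 1.58*m + 4.71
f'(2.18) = -28.96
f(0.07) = 1.00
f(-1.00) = -2.71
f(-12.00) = 3493.75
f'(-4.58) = -121.46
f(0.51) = 2.59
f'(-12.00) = -892.17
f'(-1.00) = -0.07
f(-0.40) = -1.20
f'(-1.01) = -0.18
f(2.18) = -14.78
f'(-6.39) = -244.89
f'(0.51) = 2.25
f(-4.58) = 166.20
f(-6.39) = 491.46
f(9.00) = -1566.41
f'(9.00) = -524.67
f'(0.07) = 4.57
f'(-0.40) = 4.32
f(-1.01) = -2.71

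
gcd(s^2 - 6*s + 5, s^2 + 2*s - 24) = 1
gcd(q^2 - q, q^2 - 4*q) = q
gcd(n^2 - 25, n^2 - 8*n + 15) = n - 5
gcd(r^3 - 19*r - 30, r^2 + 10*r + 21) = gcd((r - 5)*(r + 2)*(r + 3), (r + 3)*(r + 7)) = r + 3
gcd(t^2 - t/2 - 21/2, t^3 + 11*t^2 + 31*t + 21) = t + 3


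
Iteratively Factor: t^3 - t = (t - 1)*(t^2 + t) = t*(t - 1)*(t + 1)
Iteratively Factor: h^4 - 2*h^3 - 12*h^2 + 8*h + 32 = (h - 4)*(h^3 + 2*h^2 - 4*h - 8) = (h - 4)*(h + 2)*(h^2 - 4) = (h - 4)*(h + 2)^2*(h - 2)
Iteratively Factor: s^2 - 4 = (s + 2)*(s - 2)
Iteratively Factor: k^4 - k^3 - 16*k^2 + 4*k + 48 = (k + 3)*(k^3 - 4*k^2 - 4*k + 16) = (k - 4)*(k + 3)*(k^2 - 4) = (k - 4)*(k + 2)*(k + 3)*(k - 2)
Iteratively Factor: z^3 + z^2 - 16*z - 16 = (z + 4)*(z^2 - 3*z - 4) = (z + 1)*(z + 4)*(z - 4)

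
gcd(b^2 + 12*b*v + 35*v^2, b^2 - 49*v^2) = b + 7*v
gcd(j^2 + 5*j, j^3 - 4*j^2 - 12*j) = j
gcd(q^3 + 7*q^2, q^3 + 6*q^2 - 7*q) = q^2 + 7*q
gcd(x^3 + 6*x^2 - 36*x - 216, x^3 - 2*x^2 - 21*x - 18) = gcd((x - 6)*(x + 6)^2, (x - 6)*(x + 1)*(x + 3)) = x - 6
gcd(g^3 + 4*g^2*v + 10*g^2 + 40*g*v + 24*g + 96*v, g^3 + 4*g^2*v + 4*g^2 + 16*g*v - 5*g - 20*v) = g + 4*v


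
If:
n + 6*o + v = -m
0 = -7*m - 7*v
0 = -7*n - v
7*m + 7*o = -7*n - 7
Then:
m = -42/47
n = -6/47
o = 1/47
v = 42/47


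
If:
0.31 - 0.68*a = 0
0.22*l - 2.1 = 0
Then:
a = 0.46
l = 9.55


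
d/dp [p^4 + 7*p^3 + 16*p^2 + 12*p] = 4*p^3 + 21*p^2 + 32*p + 12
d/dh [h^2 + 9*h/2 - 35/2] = 2*h + 9/2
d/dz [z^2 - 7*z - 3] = 2*z - 7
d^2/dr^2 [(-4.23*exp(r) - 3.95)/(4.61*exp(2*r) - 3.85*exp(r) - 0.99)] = (-89.896383*exp(4*r) - 410.859335*exp(3*r) + 94.487943*exp(2*r) - 114.53585*exp(r) + 10.909602)*exp(r)/(97.972181*exp(6*r) - 245.461755*exp(5*r) + 141.876438*exp(4*r) + 48.359465*exp(3*r) - 30.468042*exp(2*r) - 11.320155*exp(r) - 0.970299)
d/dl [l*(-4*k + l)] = -4*k + 2*l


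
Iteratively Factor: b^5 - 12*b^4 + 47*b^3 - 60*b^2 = (b - 5)*(b^4 - 7*b^3 + 12*b^2) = b*(b - 5)*(b^3 - 7*b^2 + 12*b) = b*(b - 5)*(b - 4)*(b^2 - 3*b) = b*(b - 5)*(b - 4)*(b - 3)*(b)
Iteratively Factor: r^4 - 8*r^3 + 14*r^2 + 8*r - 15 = (r - 3)*(r^3 - 5*r^2 - r + 5) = (r - 3)*(r + 1)*(r^2 - 6*r + 5) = (r - 3)*(r - 1)*(r + 1)*(r - 5)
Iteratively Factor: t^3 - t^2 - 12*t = (t + 3)*(t^2 - 4*t) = t*(t + 3)*(t - 4)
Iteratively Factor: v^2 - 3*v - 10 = (v + 2)*(v - 5)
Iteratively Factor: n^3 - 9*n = (n)*(n^2 - 9) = n*(n + 3)*(n - 3)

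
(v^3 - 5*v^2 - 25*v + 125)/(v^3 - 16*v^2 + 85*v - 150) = (v + 5)/(v - 6)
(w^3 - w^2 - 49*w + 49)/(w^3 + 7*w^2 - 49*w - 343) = (w - 1)/(w + 7)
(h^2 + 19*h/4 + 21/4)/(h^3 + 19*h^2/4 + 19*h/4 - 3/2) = (4*h + 7)/(4*h^2 + 7*h - 2)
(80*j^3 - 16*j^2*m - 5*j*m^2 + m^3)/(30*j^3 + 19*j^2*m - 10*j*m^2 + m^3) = (16*j^2 - m^2)/(6*j^2 + 5*j*m - m^2)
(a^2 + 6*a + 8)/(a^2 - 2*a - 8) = (a + 4)/(a - 4)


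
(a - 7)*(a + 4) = a^2 - 3*a - 28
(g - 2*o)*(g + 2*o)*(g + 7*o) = g^3 + 7*g^2*o - 4*g*o^2 - 28*o^3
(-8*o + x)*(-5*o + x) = 40*o^2 - 13*o*x + x^2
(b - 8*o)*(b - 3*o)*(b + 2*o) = b^3 - 9*b^2*o + 2*b*o^2 + 48*o^3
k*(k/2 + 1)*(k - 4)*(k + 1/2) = k^4/2 - 3*k^3/4 - 9*k^2/2 - 2*k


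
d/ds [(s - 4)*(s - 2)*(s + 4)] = 3*s^2 - 4*s - 16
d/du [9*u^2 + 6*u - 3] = 18*u + 6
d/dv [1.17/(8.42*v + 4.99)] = -9.8514/(8.42*v + 4.99)^2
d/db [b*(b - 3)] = 2*b - 3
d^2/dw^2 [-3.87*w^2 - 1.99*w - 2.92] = -7.74000000000000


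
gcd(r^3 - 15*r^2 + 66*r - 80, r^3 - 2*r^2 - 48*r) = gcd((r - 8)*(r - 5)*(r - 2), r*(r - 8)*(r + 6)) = r - 8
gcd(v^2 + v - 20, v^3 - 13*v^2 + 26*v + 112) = 1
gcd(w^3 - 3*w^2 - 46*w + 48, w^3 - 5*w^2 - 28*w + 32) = w^2 - 9*w + 8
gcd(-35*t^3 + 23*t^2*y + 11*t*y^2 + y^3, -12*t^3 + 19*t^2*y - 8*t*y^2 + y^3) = -t + y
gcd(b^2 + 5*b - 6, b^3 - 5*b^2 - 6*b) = 1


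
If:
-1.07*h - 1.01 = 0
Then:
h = -0.94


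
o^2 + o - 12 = (o - 3)*(o + 4)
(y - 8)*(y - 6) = y^2 - 14*y + 48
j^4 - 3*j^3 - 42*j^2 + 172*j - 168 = (j - 6)*(j - 2)^2*(j + 7)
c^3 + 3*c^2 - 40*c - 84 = (c - 6)*(c + 2)*(c + 7)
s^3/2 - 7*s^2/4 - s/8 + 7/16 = (s/2 + 1/4)*(s - 7/2)*(s - 1/2)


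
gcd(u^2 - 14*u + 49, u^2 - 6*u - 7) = u - 7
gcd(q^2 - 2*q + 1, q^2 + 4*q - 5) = q - 1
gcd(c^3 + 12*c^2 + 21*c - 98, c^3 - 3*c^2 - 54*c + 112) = c^2 + 5*c - 14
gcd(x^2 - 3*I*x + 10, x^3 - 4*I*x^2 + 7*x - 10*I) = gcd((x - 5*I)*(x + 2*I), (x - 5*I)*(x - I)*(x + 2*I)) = x^2 - 3*I*x + 10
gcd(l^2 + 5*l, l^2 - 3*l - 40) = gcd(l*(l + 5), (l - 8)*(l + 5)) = l + 5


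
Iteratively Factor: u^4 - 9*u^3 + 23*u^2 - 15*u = (u - 5)*(u^3 - 4*u^2 + 3*u) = (u - 5)*(u - 3)*(u^2 - u) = (u - 5)*(u - 3)*(u - 1)*(u)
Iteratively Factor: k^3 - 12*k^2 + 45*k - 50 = (k - 2)*(k^2 - 10*k + 25) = (k - 5)*(k - 2)*(k - 5)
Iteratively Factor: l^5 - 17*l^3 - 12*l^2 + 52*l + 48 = (l + 2)*(l^4 - 2*l^3 - 13*l^2 + 14*l + 24) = (l - 2)*(l + 2)*(l^3 - 13*l - 12) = (l - 2)*(l + 2)*(l + 3)*(l^2 - 3*l - 4) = (l - 4)*(l - 2)*(l + 2)*(l + 3)*(l + 1)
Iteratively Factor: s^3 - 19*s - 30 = (s - 5)*(s^2 + 5*s + 6) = (s - 5)*(s + 2)*(s + 3)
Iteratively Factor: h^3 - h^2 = (h - 1)*(h^2) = h*(h - 1)*(h)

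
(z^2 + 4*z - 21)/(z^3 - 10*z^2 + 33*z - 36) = (z + 7)/(z^2 - 7*z + 12)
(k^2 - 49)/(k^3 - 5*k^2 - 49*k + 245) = 1/(k - 5)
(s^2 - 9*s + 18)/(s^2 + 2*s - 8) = (s^2 - 9*s + 18)/(s^2 + 2*s - 8)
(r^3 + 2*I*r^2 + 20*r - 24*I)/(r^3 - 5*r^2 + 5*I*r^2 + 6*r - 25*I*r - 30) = (r^2 - 4*I*r - 4)/(r^2 - r*(5 + I) + 5*I)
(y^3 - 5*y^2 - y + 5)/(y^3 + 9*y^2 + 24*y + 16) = (y^2 - 6*y + 5)/(y^2 + 8*y + 16)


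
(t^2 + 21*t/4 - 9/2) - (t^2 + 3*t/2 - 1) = 15*t/4 - 7/2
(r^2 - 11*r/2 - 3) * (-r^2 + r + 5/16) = -r^4 + 13*r^3/2 - 35*r^2/16 - 151*r/32 - 15/16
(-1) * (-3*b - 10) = 3*b + 10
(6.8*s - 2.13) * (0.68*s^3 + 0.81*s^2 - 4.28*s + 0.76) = 4.624*s^4 + 4.0596*s^3 - 30.8293*s^2 + 14.2844*s - 1.6188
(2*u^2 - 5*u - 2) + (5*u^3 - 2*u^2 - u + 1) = 5*u^3 - 6*u - 1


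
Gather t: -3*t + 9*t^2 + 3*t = 9*t^2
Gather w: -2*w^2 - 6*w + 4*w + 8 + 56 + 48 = -2*w^2 - 2*w + 112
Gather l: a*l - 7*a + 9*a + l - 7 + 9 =2*a + l*(a + 1) + 2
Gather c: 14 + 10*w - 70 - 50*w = -40*w - 56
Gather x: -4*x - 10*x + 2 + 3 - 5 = -14*x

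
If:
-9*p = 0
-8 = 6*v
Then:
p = 0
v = -4/3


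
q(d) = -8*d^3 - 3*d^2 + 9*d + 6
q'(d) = -24*d^2 - 6*d + 9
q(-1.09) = 2.99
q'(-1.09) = -12.97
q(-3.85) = 383.42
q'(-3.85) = -323.64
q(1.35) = -7.00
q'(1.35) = -42.84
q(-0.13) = 4.80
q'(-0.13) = 9.37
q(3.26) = -273.71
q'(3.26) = -265.62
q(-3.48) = 275.50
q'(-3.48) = -260.77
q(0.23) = 7.81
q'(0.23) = 6.35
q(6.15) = -1912.98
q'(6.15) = -935.64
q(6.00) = -1776.00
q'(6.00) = -891.00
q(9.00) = -5988.00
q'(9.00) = -1989.00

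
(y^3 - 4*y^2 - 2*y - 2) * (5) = 5*y^3 - 20*y^2 - 10*y - 10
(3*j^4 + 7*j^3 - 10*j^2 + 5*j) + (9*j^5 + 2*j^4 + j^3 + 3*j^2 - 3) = 9*j^5 + 5*j^4 + 8*j^3 - 7*j^2 + 5*j - 3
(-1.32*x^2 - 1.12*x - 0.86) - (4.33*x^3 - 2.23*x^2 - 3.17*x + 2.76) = -4.33*x^3 + 0.91*x^2 + 2.05*x - 3.62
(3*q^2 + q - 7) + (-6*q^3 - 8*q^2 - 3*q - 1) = -6*q^3 - 5*q^2 - 2*q - 8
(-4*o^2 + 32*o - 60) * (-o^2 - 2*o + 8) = 4*o^4 - 24*o^3 - 36*o^2 + 376*o - 480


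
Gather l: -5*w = -5*w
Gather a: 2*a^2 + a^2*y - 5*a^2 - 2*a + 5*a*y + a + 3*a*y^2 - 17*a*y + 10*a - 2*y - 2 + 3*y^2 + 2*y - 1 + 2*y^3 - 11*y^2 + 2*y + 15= a^2*(y - 3) + a*(3*y^2 - 12*y + 9) + 2*y^3 - 8*y^2 + 2*y + 12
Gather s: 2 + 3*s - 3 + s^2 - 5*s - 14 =s^2 - 2*s - 15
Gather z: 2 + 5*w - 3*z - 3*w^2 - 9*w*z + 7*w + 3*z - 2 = -3*w^2 - 9*w*z + 12*w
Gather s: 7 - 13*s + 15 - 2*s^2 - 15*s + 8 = -2*s^2 - 28*s + 30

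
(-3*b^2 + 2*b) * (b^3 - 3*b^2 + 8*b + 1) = -3*b^5 + 11*b^4 - 30*b^3 + 13*b^2 + 2*b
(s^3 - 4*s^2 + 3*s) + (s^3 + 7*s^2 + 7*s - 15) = 2*s^3 + 3*s^2 + 10*s - 15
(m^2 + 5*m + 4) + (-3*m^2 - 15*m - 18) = -2*m^2 - 10*m - 14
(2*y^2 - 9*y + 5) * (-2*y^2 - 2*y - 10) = -4*y^4 + 14*y^3 - 12*y^2 + 80*y - 50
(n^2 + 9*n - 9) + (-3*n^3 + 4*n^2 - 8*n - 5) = -3*n^3 + 5*n^2 + n - 14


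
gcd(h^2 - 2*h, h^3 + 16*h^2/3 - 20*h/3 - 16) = h - 2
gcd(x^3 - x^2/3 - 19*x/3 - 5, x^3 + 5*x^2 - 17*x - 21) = x^2 - 2*x - 3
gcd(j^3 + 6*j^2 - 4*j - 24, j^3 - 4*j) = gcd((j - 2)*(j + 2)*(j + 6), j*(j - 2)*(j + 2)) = j^2 - 4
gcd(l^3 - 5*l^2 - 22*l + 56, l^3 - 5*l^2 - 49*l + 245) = l - 7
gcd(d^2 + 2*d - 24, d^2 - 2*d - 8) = d - 4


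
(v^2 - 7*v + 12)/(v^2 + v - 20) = (v - 3)/(v + 5)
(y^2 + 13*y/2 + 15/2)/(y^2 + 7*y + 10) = (y + 3/2)/(y + 2)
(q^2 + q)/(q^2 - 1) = q/(q - 1)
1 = 1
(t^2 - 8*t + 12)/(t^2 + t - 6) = (t - 6)/(t + 3)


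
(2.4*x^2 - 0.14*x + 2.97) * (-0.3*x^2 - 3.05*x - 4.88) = -0.72*x^4 - 7.278*x^3 - 12.176*x^2 - 8.3753*x - 14.4936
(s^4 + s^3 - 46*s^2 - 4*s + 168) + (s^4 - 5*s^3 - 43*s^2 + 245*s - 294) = 2*s^4 - 4*s^3 - 89*s^2 + 241*s - 126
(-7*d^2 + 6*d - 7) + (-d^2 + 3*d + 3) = -8*d^2 + 9*d - 4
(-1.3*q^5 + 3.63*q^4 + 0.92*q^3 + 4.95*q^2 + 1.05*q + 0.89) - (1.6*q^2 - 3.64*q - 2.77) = -1.3*q^5 + 3.63*q^4 + 0.92*q^3 + 3.35*q^2 + 4.69*q + 3.66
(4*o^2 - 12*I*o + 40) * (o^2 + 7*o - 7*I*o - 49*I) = 4*o^4 + 28*o^3 - 40*I*o^3 - 44*o^2 - 280*I*o^2 - 308*o - 280*I*o - 1960*I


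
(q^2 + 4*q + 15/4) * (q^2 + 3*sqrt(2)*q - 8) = q^4 + 4*q^3 + 3*sqrt(2)*q^3 - 17*q^2/4 + 12*sqrt(2)*q^2 - 32*q + 45*sqrt(2)*q/4 - 30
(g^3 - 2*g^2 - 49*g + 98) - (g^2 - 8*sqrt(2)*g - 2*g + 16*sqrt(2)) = g^3 - 3*g^2 - 47*g + 8*sqrt(2)*g - 16*sqrt(2) + 98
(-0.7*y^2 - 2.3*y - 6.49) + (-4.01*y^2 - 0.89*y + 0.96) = -4.71*y^2 - 3.19*y - 5.53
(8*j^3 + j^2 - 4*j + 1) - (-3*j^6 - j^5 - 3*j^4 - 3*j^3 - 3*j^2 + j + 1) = 3*j^6 + j^5 + 3*j^4 + 11*j^3 + 4*j^2 - 5*j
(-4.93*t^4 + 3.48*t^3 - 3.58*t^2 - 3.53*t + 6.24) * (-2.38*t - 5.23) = 11.7334*t^5 + 17.5015*t^4 - 9.68*t^3 + 27.1248*t^2 + 3.6107*t - 32.6352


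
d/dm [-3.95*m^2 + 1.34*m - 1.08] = 1.34 - 7.9*m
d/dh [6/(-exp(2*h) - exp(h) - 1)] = (12*exp(h) + 6)*exp(h)/(exp(2*h) + exp(h) + 1)^2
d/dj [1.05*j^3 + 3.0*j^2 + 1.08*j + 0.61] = 3.15*j^2 + 6.0*j + 1.08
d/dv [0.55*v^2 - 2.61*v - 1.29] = 1.1*v - 2.61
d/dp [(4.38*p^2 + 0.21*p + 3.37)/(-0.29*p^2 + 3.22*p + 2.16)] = (14.1645*p^2 + 20.8762*p - 10.3978)/(0.0841*p^4 - 1.8676*p^3 + 9.1156*p^2 + 13.9104*p + 4.6656)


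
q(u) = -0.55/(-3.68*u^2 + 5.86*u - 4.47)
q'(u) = -0.55*(7.36*u - 5.86)/(-3.68*u^2 + 5.86*u - 4.47)^2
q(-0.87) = 0.04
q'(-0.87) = 0.04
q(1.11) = 0.22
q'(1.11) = -0.20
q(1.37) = 0.16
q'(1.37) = -0.21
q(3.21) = 0.02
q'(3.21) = -0.02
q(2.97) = 0.03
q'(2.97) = -0.02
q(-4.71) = 0.00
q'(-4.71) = 0.00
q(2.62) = 0.04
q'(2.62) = -0.04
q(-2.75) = 0.01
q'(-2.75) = 0.01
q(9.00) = 0.00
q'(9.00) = -0.00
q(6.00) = 0.01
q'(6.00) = -0.00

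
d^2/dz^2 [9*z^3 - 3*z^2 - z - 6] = 54*z - 6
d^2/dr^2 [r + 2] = 0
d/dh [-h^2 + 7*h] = 7 - 2*h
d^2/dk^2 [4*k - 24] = 0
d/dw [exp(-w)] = -exp(-w)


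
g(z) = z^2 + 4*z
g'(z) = 2*z + 4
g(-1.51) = -3.76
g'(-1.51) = 0.98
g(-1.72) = -3.92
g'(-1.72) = 0.56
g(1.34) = 7.16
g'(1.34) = 6.68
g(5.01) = 45.14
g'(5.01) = 14.02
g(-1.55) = -3.80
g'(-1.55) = 0.90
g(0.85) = 4.12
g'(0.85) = 5.70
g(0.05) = 0.20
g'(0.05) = 4.10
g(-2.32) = -3.90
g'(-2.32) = -0.64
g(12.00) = 192.00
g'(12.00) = 28.00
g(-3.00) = -3.00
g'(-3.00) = -2.00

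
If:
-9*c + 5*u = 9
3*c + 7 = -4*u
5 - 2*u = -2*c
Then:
No Solution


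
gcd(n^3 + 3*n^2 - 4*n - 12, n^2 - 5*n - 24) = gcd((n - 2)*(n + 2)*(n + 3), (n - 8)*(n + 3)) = n + 3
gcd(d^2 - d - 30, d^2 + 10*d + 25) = d + 5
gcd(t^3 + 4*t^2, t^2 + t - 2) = 1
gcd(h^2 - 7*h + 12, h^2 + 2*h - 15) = h - 3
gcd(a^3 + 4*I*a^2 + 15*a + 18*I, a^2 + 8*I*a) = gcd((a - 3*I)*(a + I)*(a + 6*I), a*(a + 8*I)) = 1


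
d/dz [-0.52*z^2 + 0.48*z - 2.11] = 0.48 - 1.04*z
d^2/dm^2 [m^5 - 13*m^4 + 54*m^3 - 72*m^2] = 20*m^3 - 156*m^2 + 324*m - 144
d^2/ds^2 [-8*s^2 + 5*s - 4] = -16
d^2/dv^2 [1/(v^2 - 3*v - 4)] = 2*(v^2 - 3*v - (2*v - 3)^2 - 4)/(-v^2 + 3*v + 4)^3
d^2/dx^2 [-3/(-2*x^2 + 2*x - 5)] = 12*(-2*x^2 + 2*x + 2*(2*x - 1)^2 - 5)/(2*x^2 - 2*x + 5)^3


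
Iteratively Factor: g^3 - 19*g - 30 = (g + 2)*(g^2 - 2*g - 15) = (g - 5)*(g + 2)*(g + 3)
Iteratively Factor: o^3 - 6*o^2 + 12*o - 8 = (o - 2)*(o^2 - 4*o + 4) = (o - 2)^2*(o - 2)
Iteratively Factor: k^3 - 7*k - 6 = (k + 2)*(k^2 - 2*k - 3) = (k + 1)*(k + 2)*(k - 3)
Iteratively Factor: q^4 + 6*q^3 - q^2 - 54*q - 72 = (q + 4)*(q^3 + 2*q^2 - 9*q - 18) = (q + 3)*(q + 4)*(q^2 - q - 6) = (q + 2)*(q + 3)*(q + 4)*(q - 3)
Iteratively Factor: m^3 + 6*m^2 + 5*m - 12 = (m + 3)*(m^2 + 3*m - 4) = (m - 1)*(m + 3)*(m + 4)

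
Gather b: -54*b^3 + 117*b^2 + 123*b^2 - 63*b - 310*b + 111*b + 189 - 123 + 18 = -54*b^3 + 240*b^2 - 262*b + 84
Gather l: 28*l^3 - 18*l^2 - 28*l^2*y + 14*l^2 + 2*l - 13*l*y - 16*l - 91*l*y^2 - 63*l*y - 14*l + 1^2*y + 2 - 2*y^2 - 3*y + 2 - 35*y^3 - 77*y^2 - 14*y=28*l^3 + l^2*(-28*y - 4) + l*(-91*y^2 - 76*y - 28) - 35*y^3 - 79*y^2 - 16*y + 4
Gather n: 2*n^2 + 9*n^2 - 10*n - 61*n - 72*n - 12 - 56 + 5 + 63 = 11*n^2 - 143*n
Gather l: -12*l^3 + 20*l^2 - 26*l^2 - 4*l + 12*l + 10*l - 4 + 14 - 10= -12*l^3 - 6*l^2 + 18*l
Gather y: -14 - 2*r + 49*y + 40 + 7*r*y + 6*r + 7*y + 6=4*r + y*(7*r + 56) + 32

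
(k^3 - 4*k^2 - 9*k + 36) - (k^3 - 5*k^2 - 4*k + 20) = k^2 - 5*k + 16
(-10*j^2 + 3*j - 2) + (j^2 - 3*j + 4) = 2 - 9*j^2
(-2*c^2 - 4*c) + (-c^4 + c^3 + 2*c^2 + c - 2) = -c^4 + c^3 - 3*c - 2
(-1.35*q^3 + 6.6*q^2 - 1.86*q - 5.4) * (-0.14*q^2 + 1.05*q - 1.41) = 0.189*q^5 - 2.3415*q^4 + 9.0939*q^3 - 10.503*q^2 - 3.0474*q + 7.614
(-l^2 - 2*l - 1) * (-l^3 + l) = l^5 + 2*l^4 - 2*l^2 - l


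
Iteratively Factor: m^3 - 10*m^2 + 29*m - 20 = (m - 4)*(m^2 - 6*m + 5) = (m - 4)*(m - 1)*(m - 5)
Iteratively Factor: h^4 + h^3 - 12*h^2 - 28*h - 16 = (h - 4)*(h^3 + 5*h^2 + 8*h + 4) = (h - 4)*(h + 1)*(h^2 + 4*h + 4) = (h - 4)*(h + 1)*(h + 2)*(h + 2)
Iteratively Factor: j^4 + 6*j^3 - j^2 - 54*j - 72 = (j + 2)*(j^3 + 4*j^2 - 9*j - 36) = (j + 2)*(j + 3)*(j^2 + j - 12) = (j - 3)*(j + 2)*(j + 3)*(j + 4)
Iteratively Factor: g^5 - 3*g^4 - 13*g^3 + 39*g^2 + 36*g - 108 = (g - 2)*(g^4 - g^3 - 15*g^2 + 9*g + 54) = (g - 2)*(g + 2)*(g^3 - 3*g^2 - 9*g + 27) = (g - 3)*(g - 2)*(g + 2)*(g^2 - 9) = (g - 3)^2*(g - 2)*(g + 2)*(g + 3)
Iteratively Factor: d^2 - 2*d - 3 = (d + 1)*(d - 3)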